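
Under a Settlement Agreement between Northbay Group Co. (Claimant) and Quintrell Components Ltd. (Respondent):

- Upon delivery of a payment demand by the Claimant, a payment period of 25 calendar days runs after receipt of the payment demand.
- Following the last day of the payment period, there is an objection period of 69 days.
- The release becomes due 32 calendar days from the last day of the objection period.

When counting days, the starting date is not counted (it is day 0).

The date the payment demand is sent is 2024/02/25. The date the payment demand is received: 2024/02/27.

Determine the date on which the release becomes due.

The last day of the payment period: 25 calendar days after 2024/02/27 is 2024/03/23.
The last day of the objection period: 2024/03/23 + 69 days = 2024/05/31.
Adding 32 calendar days to 2024/05/31 gives 2024/07/02, which is the date on which the release becomes due.

2024/07/02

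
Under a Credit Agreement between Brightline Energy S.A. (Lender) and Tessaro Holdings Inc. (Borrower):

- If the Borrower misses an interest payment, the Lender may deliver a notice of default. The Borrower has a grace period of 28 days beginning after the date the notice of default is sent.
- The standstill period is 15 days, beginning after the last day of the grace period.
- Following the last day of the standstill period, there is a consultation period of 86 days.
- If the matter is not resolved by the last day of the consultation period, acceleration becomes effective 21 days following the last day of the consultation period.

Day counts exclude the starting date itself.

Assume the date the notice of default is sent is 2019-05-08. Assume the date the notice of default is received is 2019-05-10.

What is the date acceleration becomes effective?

The last day of the grace period: 2019-05-08 + 28 days = 2019-06-05.
The last day of the standstill period: 2019-06-05 + 15 days = 2019-06-20.
The last day of the consultation period: 2019-06-20 + 86 days = 2019-09-14.
The date acceleration becomes effective: 21 calendar days after 2019-09-14 is 2019-10-05.

2019-10-05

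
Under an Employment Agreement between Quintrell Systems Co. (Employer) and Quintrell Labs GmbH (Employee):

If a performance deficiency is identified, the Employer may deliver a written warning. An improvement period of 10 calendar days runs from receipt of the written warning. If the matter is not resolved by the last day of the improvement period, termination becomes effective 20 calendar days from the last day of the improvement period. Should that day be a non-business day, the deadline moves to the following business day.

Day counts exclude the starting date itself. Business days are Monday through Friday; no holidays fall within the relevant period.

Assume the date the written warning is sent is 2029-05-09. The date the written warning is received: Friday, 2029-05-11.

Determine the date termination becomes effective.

2029-06-11

The last day of the improvement period: 2029-05-11 + 10 days = 2029-05-21.
The date termination becomes effective: 20 calendar days after 2029-05-21 is 2029-06-10. That falls on a Sunday, so it rolls to the next business day, Monday, 2029-06-11.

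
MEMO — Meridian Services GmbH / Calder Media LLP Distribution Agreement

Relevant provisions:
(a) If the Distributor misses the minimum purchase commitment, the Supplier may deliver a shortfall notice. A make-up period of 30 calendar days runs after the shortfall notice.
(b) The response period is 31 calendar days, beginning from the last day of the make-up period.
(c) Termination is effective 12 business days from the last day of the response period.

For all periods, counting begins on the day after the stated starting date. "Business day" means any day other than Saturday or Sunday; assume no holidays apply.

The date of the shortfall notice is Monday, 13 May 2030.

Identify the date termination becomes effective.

The last day of the make-up period: 13 May 2030 + 30 days = 12 June 2030.
The last day of the response period: 12 June 2030 + 31 days = 13 July 2030.
The date termination becomes effective: 12 business days after Saturday, 13 July 2030, skipping weekends — Jul 15, Jul 16, Jul 17, Jul 18, …, Jul 26, Jul 29, Jul 30 — lands on Tuesday, 30 July 2030.

30 July 2030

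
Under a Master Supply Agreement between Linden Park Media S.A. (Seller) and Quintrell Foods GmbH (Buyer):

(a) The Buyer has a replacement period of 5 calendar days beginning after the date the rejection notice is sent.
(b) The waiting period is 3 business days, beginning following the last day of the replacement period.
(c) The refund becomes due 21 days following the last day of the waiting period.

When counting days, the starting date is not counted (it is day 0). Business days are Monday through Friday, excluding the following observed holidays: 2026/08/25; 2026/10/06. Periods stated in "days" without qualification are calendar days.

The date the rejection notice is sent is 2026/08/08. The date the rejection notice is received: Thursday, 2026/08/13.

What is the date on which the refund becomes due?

2026/09/08

Adding 5 calendar days to 2026/08/08 gives 2026/08/13, which is the last day of the replacement period.
The last day of the waiting period: 3 business days after Thursday, 2026/08/13, skipping weekends — Aug 14, Aug 17, Aug 18 — lands on Tuesday, 2026/08/18.
The date on which the refund becomes due: 21 calendar days after 2026/08/18 is 2026/09/08.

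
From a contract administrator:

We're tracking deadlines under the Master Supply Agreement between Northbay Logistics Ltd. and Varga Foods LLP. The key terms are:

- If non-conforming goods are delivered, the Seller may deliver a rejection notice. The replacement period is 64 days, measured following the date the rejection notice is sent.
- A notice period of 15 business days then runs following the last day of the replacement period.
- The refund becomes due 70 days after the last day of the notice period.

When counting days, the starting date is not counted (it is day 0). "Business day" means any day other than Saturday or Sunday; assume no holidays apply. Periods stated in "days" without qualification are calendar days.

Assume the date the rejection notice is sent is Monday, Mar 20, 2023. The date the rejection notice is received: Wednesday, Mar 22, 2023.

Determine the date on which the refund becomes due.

Adding 64 calendar days to Mar 20, 2023 gives May 23, 2023, which is the last day of the replacement period.
The last day of the notice period: 15 business days after Tuesday, May 23, 2023, skipping weekends — May 24, May 25, May 26, May 29, …, Jun 9, Jun 12, Jun 13 — lands on Tuesday, Jun 13, 2023.
The date on which the refund becomes due: Jun 13, 2023 + 70 days = Aug 22, 2023.

Aug 22, 2023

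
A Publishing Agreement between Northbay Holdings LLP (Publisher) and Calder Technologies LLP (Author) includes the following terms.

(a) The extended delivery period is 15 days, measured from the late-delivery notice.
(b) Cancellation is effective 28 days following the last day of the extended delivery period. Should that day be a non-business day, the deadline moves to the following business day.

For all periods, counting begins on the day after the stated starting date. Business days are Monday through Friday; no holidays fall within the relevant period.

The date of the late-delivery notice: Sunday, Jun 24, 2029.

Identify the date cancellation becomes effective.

The last day of the extended delivery period: 15 calendar days after Jun 24, 2029 is Jul 9, 2029.
Adding 28 calendar days to Jul 9, 2029 gives Aug 6, 2029, which is the date cancellation becomes effective. Aug 6, 2029 is a Monday, so no roll-forward applies.

Aug 6, 2029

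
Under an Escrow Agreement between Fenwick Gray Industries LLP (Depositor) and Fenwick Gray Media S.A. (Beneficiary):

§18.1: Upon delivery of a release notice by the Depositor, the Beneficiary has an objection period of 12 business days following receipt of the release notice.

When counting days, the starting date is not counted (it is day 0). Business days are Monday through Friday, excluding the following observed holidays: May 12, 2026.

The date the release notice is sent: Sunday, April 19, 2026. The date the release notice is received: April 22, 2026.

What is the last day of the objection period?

May 8, 2026

The last day of the objection period: counting 12 business days from Wednesday, April 22, 2026 (Apr 23, Apr 24, Apr 27, Apr 28, …, May 6, May 7, May 8, skipping weekends) reaches Friday, May 8, 2026.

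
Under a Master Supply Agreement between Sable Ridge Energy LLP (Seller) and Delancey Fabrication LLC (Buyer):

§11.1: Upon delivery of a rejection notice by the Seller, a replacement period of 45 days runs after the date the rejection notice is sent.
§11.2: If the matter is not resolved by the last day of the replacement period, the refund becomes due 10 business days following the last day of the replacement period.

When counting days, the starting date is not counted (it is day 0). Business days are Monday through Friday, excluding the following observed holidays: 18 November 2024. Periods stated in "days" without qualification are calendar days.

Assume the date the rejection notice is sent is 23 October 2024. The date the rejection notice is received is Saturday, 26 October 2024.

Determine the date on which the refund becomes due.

20 December 2024

The last day of the replacement period: 45 calendar days after 23 October 2024 is 7 December 2024.
The date on which the refund becomes due: counting 10 business days from Saturday, 7 December 2024 (Dec 9, Dec 10, Dec 11, Dec 12, Dec 13, Dec 16, Dec 17, Dec 18, Dec 19, Dec 20, skipping weekends) reaches Friday, 20 December 2024.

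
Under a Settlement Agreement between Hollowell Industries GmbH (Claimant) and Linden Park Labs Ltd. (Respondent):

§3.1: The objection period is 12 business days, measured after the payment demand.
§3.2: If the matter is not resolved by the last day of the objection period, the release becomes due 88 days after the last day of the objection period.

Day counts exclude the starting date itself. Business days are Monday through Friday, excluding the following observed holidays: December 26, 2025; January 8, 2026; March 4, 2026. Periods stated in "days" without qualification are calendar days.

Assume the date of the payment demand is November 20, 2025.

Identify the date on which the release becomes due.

March 6, 2026

The last day of the objection period: 12 business days after Thursday, November 20, 2025, skipping weekends — Nov 21, Nov 24, Nov 25, Nov 26, …, Dec 4, Dec 5, Dec 8 — lands on Monday, December 8, 2025.
Adding 88 calendar days to December 8, 2025 gives March 6, 2026, which is the date on which the release becomes due.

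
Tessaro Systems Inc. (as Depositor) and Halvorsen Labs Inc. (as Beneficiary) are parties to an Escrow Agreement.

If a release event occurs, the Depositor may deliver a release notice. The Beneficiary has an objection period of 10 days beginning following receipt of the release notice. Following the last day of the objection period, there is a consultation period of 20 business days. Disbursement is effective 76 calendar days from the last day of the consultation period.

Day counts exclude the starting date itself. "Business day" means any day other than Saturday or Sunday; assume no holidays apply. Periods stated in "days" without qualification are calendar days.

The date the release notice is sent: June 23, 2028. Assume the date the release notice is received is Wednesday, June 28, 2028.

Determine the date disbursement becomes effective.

October 19, 2028

The last day of the objection period: 10 calendar days after June 28, 2028 is July 8, 2028.
The last day of the consultation period: counting 20 business days from Saturday, July 8, 2028 (Jul 10, Jul 11, Jul 12, Jul 13, …, Aug 2, Aug 3, Aug 4, skipping weekends) reaches Friday, August 4, 2028.
The date disbursement becomes effective: 76 calendar days after August 4, 2028 is October 19, 2028.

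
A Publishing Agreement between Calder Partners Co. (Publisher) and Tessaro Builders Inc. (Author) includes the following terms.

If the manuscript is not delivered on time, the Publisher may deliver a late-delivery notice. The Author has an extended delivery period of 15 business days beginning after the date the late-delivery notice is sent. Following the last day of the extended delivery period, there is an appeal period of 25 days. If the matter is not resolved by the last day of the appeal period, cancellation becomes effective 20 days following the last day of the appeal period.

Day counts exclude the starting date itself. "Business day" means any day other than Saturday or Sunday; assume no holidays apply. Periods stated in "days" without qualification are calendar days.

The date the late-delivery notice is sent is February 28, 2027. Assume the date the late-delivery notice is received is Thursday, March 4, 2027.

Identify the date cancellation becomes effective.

May 3, 2027

From Sunday, February 28, 2027, 15 business days (Mar 1, Mar 2, Mar 3, Mar 4, …, Mar 17, Mar 18, Mar 19, skipping weekends) brings us to Friday, March 19, 2027, which is the last day of the extended delivery period.
The last day of the appeal period: 25 calendar days after March 19, 2027 is April 13, 2027.
The date cancellation becomes effective: 20 calendar days after April 13, 2027 is May 3, 2027.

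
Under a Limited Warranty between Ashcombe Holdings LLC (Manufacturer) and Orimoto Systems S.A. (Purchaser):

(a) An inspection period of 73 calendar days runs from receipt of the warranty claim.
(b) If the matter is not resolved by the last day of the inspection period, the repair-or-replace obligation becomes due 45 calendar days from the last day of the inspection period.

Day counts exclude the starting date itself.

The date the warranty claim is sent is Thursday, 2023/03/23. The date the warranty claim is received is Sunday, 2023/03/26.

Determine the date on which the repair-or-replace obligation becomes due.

The last day of the inspection period: 2023/03/26 + 73 days = 2023/06/07.
Adding 45 calendar days to 2023/06/07 gives 2023/07/22, which is the date on which the repair-or-replace obligation becomes due.

2023/07/22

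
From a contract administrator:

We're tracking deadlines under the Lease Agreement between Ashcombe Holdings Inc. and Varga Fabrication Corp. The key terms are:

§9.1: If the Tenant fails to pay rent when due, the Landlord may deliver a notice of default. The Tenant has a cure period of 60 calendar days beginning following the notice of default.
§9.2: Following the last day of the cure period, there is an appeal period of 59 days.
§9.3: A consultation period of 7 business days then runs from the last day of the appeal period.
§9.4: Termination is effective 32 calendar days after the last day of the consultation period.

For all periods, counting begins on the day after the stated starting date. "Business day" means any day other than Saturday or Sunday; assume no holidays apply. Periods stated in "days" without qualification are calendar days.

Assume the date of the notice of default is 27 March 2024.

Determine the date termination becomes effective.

3 September 2024

The last day of the cure period: 27 March 2024 + 60 days = 26 May 2024.
The last day of the appeal period: 59 calendar days after 26 May 2024 is 24 July 2024.
From Wednesday, 24 July 2024, 7 business days (Jul 25, Jul 26, Jul 29, Jul 30, Jul 31, Aug 1, Aug 2, skipping weekends) brings us to Friday, 2 August 2024, which is the last day of the consultation period.
Adding 32 calendar days to 2 August 2024 gives 3 September 2024, which is the date termination becomes effective.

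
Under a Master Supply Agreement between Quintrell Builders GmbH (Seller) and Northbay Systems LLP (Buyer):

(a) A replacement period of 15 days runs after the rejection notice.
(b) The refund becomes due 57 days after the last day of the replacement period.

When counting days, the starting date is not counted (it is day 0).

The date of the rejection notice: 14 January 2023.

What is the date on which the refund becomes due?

Adding 15 calendar days to 14 January 2023 gives 29 January 2023, which is the last day of the replacement period.
Adding 57 calendar days to 29 January 2023 gives 27 March 2023, which is the date on which the refund becomes due.

27 March 2023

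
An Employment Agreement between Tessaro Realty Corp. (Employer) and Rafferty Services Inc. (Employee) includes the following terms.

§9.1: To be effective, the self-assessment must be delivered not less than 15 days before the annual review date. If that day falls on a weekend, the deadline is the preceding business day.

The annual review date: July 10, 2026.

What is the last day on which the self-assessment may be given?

June 25, 2026

July 10, 2026 minus 15 days is June 25, 2026. That is a Thursday, so no adjustment is needed.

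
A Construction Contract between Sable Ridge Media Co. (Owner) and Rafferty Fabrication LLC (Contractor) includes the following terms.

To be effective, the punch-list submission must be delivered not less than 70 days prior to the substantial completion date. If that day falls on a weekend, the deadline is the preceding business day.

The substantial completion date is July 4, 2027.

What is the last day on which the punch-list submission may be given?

April 23, 2027

July 4, 2027 minus 70 days is April 25, 2027. That is a Sunday, so the deadline moves back to Friday, April 23, 2027.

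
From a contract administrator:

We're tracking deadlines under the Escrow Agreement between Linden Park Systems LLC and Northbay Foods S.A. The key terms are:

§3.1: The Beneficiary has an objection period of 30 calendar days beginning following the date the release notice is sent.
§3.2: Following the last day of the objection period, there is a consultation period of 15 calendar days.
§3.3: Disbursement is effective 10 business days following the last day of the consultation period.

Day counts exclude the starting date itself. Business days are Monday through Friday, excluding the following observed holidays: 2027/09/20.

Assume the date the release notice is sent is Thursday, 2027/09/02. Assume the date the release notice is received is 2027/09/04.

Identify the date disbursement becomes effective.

2027/10/29

Adding 30 calendar days to 2027/09/02 gives 2027/10/02, which is the last day of the objection period.
Adding 15 calendar days to 2027/10/02 gives 2027/10/17, which is the last day of the consultation period.
The date disbursement becomes effective: counting 10 business days from Sunday, 2027/10/17 (Oct 18, Oct 19, Oct 20, Oct 21, Oct 22, Oct 25, Oct 26, Oct 27, Oct 28, Oct 29, skipping weekends) reaches Friday, 2027/10/29.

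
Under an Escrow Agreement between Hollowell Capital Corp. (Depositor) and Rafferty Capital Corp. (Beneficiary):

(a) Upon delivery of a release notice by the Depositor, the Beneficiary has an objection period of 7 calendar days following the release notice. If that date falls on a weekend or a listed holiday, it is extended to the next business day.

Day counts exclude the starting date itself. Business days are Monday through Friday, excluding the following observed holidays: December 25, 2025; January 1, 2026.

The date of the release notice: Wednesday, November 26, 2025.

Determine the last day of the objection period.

The last day of the objection period: November 26, 2025 + 7 days = December 3, 2025. December 3, 2025 is a Wednesday and is not a listed holiday, so no roll-forward applies.

December 3, 2025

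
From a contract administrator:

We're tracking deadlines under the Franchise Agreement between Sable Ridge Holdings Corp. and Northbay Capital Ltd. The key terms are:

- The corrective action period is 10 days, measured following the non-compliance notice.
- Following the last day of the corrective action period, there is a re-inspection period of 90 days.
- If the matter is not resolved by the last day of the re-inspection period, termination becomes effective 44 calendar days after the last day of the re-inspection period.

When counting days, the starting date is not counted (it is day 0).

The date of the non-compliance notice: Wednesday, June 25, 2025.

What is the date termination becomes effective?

The last day of the corrective action period: June 25, 2025 + 10 days = July 5, 2025.
Adding 90 calendar days to July 5, 2025 gives October 3, 2025, which is the last day of the re-inspection period.
The date termination becomes effective: 44 calendar days after October 3, 2025 is November 16, 2025.

November 16, 2025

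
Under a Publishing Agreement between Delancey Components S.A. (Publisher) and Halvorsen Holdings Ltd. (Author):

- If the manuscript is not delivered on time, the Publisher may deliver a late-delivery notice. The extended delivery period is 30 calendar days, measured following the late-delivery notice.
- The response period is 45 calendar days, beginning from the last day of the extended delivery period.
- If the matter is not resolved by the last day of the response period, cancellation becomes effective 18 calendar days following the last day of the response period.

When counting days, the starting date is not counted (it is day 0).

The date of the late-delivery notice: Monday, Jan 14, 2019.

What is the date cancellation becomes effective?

The last day of the extended delivery period: Jan 14, 2019 + 30 days = Feb 13, 2019.
Adding 45 calendar days to Feb 13, 2019 gives Mar 30, 2019, which is the last day of the response period.
The date cancellation becomes effective: 18 calendar days after Mar 30, 2019 is Apr 17, 2019.

Apr 17, 2019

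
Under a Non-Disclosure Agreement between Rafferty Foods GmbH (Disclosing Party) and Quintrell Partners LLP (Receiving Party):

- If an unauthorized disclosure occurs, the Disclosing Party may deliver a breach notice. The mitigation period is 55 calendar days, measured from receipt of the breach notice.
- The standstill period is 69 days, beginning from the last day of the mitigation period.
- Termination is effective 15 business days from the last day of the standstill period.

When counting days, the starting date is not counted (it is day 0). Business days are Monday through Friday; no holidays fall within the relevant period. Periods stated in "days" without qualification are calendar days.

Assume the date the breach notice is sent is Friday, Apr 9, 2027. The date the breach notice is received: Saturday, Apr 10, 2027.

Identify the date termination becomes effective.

Sep 2, 2027

The last day of the mitigation period: Apr 10, 2027 + 55 days = Jun 4, 2027.
The last day of the standstill period: 69 calendar days after Jun 4, 2027 is Aug 12, 2027.
The date termination becomes effective: 15 business days after Thursday, Aug 12, 2027, skipping weekends — Aug 13, Aug 16, Aug 17, Aug 18, …, Aug 31, Sep 1, Sep 2 — lands on Thursday, Sep 2, 2027.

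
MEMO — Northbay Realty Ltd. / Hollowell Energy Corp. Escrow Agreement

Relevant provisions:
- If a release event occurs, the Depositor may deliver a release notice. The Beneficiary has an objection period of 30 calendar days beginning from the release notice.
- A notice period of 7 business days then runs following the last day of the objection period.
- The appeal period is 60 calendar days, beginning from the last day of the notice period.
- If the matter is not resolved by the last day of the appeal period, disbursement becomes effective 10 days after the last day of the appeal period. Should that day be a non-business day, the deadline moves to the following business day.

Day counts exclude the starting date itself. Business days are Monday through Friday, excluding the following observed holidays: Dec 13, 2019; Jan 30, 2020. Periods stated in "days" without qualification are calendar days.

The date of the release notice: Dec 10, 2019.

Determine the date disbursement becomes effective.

Mar 30, 2020

The last day of the objection period: 30 calendar days after Dec 10, 2019 is Jan 9, 2020.
The last day of the notice period: 7 business days after Thursday, Jan 9, 2020, skipping weekends — Jan 10, Jan 13, Jan 14, Jan 15, Jan 16, Jan 17, Jan 20 — lands on Monday, Jan 20, 2020.
The last day of the appeal period: 60 calendar days after Jan 20, 2020 is Mar 20, 2020.
The date disbursement becomes effective: 10 calendar days after Mar 20, 2020 is Mar 30, 2020. Mar 30, 2020 is a Monday and is not a listed holiday, so no roll-forward applies.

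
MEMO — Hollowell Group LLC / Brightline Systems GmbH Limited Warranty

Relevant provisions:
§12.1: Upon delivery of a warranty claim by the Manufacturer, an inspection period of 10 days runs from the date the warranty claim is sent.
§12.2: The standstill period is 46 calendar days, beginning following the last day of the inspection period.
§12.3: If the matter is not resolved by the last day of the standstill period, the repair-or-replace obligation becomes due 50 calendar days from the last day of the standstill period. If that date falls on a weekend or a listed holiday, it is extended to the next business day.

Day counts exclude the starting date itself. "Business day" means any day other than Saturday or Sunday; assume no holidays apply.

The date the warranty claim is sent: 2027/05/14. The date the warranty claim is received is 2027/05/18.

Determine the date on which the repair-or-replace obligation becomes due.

The last day of the inspection period: 2027/05/14 + 10 days = 2027/05/24.
The last day of the standstill period: 2027/05/24 + 46 days = 2027/07/09.
Adding 50 calendar days to 2027/07/09 gives 2027/08/28, which is the date on which the repair-or-replace obligation becomes due. That falls on a Saturday, so it rolls to the next business day, Monday, 2027/08/30.

2027/08/30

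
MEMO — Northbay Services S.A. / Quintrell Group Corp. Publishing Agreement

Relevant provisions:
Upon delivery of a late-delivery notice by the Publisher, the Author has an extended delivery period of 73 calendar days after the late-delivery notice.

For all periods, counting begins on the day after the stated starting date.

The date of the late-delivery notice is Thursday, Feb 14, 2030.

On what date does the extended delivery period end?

Apr 28, 2030

The last day of the extended delivery period: 73 calendar days after Feb 14, 2030 is Apr 28, 2030.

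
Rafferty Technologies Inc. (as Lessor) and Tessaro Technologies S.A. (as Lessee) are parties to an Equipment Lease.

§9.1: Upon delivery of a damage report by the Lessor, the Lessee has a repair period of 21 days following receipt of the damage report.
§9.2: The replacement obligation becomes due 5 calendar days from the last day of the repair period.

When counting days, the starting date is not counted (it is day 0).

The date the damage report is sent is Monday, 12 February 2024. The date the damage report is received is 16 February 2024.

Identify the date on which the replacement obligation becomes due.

13 March 2024

Adding 21 calendar days to 16 February 2024 gives 8 March 2024, which is the last day of the repair period.
Adding 5 calendar days to 8 March 2024 gives 13 March 2024, which is the date on which the replacement obligation becomes due.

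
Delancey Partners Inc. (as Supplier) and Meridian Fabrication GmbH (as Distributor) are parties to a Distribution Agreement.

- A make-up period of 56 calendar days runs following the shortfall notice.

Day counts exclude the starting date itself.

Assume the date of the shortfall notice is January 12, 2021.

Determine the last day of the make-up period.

March 9, 2021

The last day of the make-up period: January 12, 2021 + 56 days = March 9, 2021.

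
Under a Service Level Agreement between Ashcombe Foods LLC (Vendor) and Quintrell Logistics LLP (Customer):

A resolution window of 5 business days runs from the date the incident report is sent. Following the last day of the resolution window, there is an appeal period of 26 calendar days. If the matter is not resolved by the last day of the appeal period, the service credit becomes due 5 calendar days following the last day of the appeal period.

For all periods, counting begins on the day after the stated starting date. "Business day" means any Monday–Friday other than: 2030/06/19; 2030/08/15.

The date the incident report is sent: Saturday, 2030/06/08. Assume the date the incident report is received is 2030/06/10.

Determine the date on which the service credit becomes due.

From Saturday, 2030/06/08, 5 business days (Jun 10, Jun 11, Jun 12, Jun 13, Jun 14, skipping weekends) brings us to Friday, 2030/06/14, which is the last day of the resolution window.
The last day of the appeal period: 2030/06/14 + 26 days = 2030/07/10.
Adding 5 calendar days to 2030/07/10 gives 2030/07/15, which is the date on which the service credit becomes due.

2030/07/15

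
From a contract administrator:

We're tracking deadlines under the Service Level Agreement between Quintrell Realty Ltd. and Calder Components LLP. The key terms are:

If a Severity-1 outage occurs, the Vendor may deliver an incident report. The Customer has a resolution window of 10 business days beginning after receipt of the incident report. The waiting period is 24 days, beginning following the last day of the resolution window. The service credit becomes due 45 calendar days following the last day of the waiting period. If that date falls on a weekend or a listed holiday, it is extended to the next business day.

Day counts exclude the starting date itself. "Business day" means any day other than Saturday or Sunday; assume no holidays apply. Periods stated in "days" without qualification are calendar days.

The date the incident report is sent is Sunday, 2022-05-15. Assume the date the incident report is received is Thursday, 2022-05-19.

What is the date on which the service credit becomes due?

The last day of the resolution window: counting 10 business days from Thursday, 2022-05-19 (May 20, May 23, May 24, May 25, May 26, May 27, May 30, May 31, Jun 1, Jun 2, skipping weekends) reaches Thursday, 2022-06-02.
The last day of the waiting period: 2022-06-02 + 24 days = 2022-06-26.
The date on which the service credit becomes due: 2022-06-26 + 45 days = 2022-08-10. 2022-08-10 is a Wednesday, so no roll-forward applies.

2022-08-10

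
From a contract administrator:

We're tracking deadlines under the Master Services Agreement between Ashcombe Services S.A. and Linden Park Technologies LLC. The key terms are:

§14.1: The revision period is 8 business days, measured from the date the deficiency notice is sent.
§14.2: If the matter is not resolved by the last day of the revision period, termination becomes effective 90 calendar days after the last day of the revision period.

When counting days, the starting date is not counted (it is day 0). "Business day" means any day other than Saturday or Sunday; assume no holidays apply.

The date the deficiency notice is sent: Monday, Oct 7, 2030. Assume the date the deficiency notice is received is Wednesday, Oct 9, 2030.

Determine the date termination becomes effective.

The last day of the revision period: counting 8 business days from Monday, Oct 7, 2030 (Oct 8, Oct 9, Oct 10, Oct 11, Oct 14, Oct 15, Oct 16, Oct 17, skipping weekends) reaches Thursday, Oct 17, 2030.
The date termination becomes effective: Oct 17, 2030 + 90 days = Jan 15, 2031.

Jan 15, 2031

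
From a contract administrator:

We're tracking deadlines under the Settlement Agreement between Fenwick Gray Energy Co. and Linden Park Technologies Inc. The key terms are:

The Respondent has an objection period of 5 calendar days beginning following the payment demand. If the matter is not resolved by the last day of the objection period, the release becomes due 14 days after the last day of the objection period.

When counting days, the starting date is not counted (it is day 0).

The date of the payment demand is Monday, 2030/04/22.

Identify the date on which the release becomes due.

The last day of the objection period: 5 calendar days after 2030/04/22 is 2030/04/27.
The date on which the release becomes due: 14 calendar days after 2030/04/27 is 2030/05/11.

2030/05/11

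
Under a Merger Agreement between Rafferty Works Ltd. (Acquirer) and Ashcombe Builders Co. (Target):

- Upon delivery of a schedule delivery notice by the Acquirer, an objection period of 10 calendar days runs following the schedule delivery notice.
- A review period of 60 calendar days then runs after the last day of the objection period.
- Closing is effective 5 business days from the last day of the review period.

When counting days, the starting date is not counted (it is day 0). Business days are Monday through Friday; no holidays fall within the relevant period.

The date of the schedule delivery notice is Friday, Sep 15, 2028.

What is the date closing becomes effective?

The last day of the objection period: 10 calendar days after Sep 15, 2028 is Sep 25, 2028.
The last day of the review period: 60 calendar days after Sep 25, 2028 is Nov 24, 2028.
The date closing becomes effective: counting 5 business days from Friday, Nov 24, 2028 (Nov 27, Nov 28, Nov 29, Nov 30, Dec 1, skipping weekends) reaches Friday, Dec 1, 2028.

Dec 1, 2028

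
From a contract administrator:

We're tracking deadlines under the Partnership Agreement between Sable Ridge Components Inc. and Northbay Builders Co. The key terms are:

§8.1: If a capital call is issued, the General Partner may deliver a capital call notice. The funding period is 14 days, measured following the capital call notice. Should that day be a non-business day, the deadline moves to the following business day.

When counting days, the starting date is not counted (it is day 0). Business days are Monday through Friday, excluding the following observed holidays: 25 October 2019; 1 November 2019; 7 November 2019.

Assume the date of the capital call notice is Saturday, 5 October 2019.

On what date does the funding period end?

21 October 2019

The last day of the funding period: 5 October 2019 + 14 days = 19 October 2019. That falls on a Saturday, so it rolls to the next business day, Monday, 21 October 2019.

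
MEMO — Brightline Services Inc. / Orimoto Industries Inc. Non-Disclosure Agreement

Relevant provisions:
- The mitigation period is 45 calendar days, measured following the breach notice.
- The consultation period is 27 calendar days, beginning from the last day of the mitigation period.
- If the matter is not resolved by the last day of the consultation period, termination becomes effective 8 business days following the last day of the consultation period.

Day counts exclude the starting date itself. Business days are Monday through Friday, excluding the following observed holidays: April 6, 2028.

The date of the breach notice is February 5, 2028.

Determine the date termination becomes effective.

Adding 45 calendar days to February 5, 2028 gives March 21, 2028, which is the last day of the mitigation period.
Adding 27 calendar days to March 21, 2028 gives April 17, 2028, which is the last day of the consultation period.
The date termination becomes effective: counting 8 business days from Monday, April 17, 2028 (Apr 18, Apr 19, Apr 20, Apr 21, Apr 24, Apr 25, Apr 26, Apr 27, skipping weekends) reaches Thursday, April 27, 2028.

April 27, 2028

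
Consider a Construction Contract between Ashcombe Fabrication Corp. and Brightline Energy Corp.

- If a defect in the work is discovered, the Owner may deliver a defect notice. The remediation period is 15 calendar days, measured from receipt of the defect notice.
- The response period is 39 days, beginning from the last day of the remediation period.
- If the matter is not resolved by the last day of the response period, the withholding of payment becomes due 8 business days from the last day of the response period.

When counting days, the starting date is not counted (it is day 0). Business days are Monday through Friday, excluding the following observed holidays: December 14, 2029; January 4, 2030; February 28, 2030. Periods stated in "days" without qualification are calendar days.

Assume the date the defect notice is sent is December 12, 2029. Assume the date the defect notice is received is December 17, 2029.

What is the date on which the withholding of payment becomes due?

The last day of the remediation period: December 17, 2029 + 15 days = January 1, 2030.
The last day of the response period: January 1, 2030 + 39 days = February 9, 2030.
The date on which the withholding of payment becomes due: 8 business days after Saturday, February 9, 2030, skipping weekends — Feb 11, Feb 12, Feb 13, Feb 14, Feb 15, Feb 18, Feb 19, Feb 20 — lands on Wednesday, February 20, 2030.

February 20, 2030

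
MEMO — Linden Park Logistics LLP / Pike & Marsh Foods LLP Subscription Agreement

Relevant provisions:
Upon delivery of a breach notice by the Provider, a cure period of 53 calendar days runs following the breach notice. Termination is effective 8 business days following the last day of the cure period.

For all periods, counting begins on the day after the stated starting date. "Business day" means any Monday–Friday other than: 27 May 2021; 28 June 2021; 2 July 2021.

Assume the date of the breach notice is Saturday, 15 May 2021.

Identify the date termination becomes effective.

The last day of the cure period: 15 May 2021 + 53 days = 7 July 2021.
The date termination becomes effective: counting 8 business days from Wednesday, 7 July 2021 (Jul 8, Jul 9, Jul 12, Jul 13, Jul 14, Jul 15, Jul 16, Jul 19, skipping weekends) reaches Monday, 19 July 2021.

19 July 2021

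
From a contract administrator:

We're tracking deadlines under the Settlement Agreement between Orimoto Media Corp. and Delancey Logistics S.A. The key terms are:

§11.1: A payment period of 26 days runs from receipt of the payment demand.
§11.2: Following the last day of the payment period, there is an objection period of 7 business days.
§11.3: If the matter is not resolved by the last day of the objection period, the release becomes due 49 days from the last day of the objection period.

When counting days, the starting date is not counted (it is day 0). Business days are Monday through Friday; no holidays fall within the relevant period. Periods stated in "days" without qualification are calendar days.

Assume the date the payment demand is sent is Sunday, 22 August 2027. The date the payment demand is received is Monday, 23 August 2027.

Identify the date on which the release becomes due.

16 November 2027

Adding 26 calendar days to 23 August 2027 gives 18 September 2027, which is the last day of the payment period.
The last day of the objection period: 7 business days after Saturday, 18 September 2027, skipping weekends — Sep 20, Sep 21, Sep 22, Sep 23, Sep 24, Sep 27, Sep 28 — lands on Tuesday, 28 September 2027.
Adding 49 calendar days to 28 September 2027 gives 16 November 2027, which is the date on which the release becomes due.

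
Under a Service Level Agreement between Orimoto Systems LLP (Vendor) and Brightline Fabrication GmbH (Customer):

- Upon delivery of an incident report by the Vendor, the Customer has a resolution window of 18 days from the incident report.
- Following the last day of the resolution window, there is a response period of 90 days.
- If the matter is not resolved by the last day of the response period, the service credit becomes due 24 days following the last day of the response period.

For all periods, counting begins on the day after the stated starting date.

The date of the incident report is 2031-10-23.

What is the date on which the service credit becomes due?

The last day of the resolution window: 18 calendar days after 2031-10-23 is 2031-11-10.
Adding 90 calendar days to 2031-11-10 gives 2032-02-08, which is the last day of the response period.
Adding 24 calendar days to 2032-02-08 gives 2032-03-03, which is the date on which the service credit becomes due.

2032-03-03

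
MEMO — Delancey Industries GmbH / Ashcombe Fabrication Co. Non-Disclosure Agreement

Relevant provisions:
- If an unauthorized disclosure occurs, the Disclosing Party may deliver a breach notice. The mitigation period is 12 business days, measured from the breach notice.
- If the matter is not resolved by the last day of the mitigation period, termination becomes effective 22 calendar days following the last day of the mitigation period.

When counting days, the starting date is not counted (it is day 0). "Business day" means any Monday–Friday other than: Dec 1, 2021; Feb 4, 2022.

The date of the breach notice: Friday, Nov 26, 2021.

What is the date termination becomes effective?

From Friday, Nov 26, 2021, 12 business days (Nov 29, Nov 30, Dec 2, Dec 3, …, Dec 13, Dec 14, Dec 15, skipping weekends and the listed holiday on Dec 1) brings us to Wednesday, Dec 15, 2021, which is the last day of the mitigation period.
The date termination becomes effective: Dec 15, 2021 + 22 days = Jan 6, 2022.

Jan 6, 2022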